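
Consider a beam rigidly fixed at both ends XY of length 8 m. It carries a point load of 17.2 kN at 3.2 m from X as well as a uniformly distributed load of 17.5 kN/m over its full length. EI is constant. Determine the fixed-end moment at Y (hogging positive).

Take the two fixed-end moments M_X, M_Y as redundants; the released structure is the simple span XY.
Simple-span end rotations at X and Y under the given loads:
  at X: point load 17.2 at a = 3.2: Pab(L + b)/(6LEI) = 70.45/EI
  at Y: point load 17.2 at a = 3.2: Pab(L + a)/(6LEI) = 61.64/EI
  at X: UDL 17.5: wL³/(24EI) = 373.3/EI
  at Y: UDL 17.5: wL³/(24EI) = 373.3/EI
  θ_X0 = 443.8/EI,  θ_Y0 = 435/EI
Flexibility coefficients: a unit moment at one end gives L/(3EI) there and L/(6EI) at the far end, so f₁₁ = f₂₂ = 2.667/EI and f₁₂ = f₂₁ = 1.333/EI.
Compatibility — zero rotation at each built-in end:
  2.667 M_X + 1.333 M_Y = 443.8
  1.333 M_X + 2.667 M_Y = 435
Solving the pair gives M_X = 113.1 kN·m and M_Y = 106.5 kN·m (hogging).

M_Y = 106.5 kN·m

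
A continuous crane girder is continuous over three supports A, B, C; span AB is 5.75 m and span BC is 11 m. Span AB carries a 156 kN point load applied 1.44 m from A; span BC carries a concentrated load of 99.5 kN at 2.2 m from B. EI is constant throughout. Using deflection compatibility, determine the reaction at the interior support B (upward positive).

Release continuity at B by inserting a hinge; the redundant is the internal moment M_B. The primary structure is two simply-supported spans AB and BC.
Discontinuity in slope at B on the released structure — sum the simple-span end rotations:
  span AB: point load 156 at a = 1.44: Pab(L + a)/(6LEI) = 201.8/EI
  span BC: point load 99.5 at a = 2.2: Pab(L + b)/(6LEI) = 577.9/EI
  relative rotation θ_0 = (201.8 + 577.9)/EI = 779.7/EI
A unit hogging moment at B produces rotation L₁/(3EI) + L₂/(3EI) = 5.583/EI.
Compatibility: M_B·(L₁+L₂)/(3EI) = θ_0, giving M_B = 139.6 kN·m (hogging).
Span AB, ΣM about A with M_B applied at B: R_B^{AB}·5.75 = 224.6 + 139.6, so R_B^{AB} = 63.35 kN and R_A = 156 − 63.35 = 92.65 kN.
Span BC, ΣM about C: R_B^{BC}·11 = 875.6 + 139.6, so R_B^{BC} = 92.29 kN and R_C = 99.5 − 92.29 = 7.205 kN.
R_B = 63.35 + 92.29 = 155.6 kN.

R_B = 155.6 kN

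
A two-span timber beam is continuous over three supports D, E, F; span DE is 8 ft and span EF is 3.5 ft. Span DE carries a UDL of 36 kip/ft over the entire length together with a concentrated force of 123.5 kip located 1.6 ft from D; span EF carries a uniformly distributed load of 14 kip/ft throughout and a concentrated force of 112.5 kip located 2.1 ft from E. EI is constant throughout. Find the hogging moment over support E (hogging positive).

Take M_E as the redundant. Released structure: two simple spans DE and EF with a hinge at E.
Discontinuity in slope at E on the released structure — sum the simple-span end rotations:
  span DE: UDL 36: wL³/(24EI) = 768/EI
  span DE: point load 123.5 at a = 1.6: Pab(L + a)/(6LEI) = 252.9/EI
  span EF: UDL 14: wL³/(24EI) = 25.01/EI
  span EF: point load 112.5 at a = 2.1: Pab(L + b)/(6LEI) = 77.17/EI
  relative rotation θ_0 = (1021 + 102.2)/EI = 1123/EI
A unit hogging moment at E produces rotation L₁/(3EI) + L₂/(3EI) = 3.833/EI.
Slope continuity at E: θ_0 = M_E·3.833/EI, so M_E = 1123/3.833 = 293 kip·ft (hogging).

M_E = 293 kip·ft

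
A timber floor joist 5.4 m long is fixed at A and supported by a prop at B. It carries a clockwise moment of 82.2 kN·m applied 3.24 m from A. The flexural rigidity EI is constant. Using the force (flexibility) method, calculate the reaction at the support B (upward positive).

Release the roller at B. Primary structure: cantilever fixed at A.
Downward deflection at the released point B due to the loads:
  clockwise couple 82.2 at a = 3.24: M₀a(2L − a)/(2EI) = 1007/EI
Flexibility coefficient — unit upward force at B: δ_{BB} = L³/(3EI) = 52.49/EI.
The prop prevents deflection at B: R_B = δ_0/δ_{BB} = 1007/52.49 = 19.18 kN.

R_B = 19.18 kN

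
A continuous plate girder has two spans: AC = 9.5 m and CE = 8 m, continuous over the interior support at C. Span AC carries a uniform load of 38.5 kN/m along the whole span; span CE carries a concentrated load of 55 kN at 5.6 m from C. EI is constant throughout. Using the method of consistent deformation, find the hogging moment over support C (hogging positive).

Release continuity at C by inserting a hinge; the redundant is the internal moment M_C. The primary structure is two simply-supported spans AC and CE.
Discontinuity in slope at C on the released structure — sum the simple-span end rotations:
  span AC: UDL 38.5: wL³/(24EI) = 1375/EI
  span CE: point load 55 at a = 5.6: Pab(L + b)/(6LEI) = 160.2/EI
  relative rotation θ_0 = (1375 + 160.2)/EI = 1536/EI
A unit hogging moment at C produces rotation L₁/(3EI) + L₂/(3EI) = 5.833/EI.
Slope continuity at C: θ_0 = M_C·5.833/EI, so M_C = 1536/5.833 = 263.2 kN·m (hogging).

M_C = 263.2 kN·m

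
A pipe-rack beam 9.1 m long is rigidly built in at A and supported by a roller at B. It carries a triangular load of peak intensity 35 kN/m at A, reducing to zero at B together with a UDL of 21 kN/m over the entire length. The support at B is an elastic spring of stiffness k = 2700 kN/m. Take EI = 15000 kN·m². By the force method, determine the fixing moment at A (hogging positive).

M_A = 431 kN·m

Take the reaction at B as the redundant and release it; the primary structure is a cantilever fixed at A.
Free-end deflection of the primary structure under the applied loading (downward +):
  triangular load, peak 35 at the fixed end: w₀L⁴/(30EI) = 8000/EI
  UDL 21: wL⁴/(8EI) = 18001/EI
  δ_0 = 26001/EI
Tip deflection under a unit load at B: L³/(3EI) = 251.2/EI.
With EI = 15000 kN·m²: δ_0 = 1.7334 m and δ_{BB} = 0.016746 m/kN.
Compatibility — the spring shortens by R_B/k under the reaction it provides: δ_0 − R_B·δ_{BB} = R_B/k. With 1/k = 0.00037 m/kN, R_B = δ_0 / (δ_{BB} + 1/k) = 1.7334 / (0.016746 + 0.00037) = 101.3 kN.
Moment equilibrium about A: M_A = Σ(load moments about A) − R_B·L = 1353 − 101.3×9.1 = 431 kN·m.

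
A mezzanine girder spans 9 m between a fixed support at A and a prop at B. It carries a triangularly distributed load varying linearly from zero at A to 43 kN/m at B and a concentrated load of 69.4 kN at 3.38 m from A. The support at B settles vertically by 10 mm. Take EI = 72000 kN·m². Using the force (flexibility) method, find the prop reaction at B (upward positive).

R_B = 116.3 kN

Take the reaction at B as the redundant and release it; the primary structure is a cantilever fixed at A.
Downward deflection at the released point B due to the loads:
  triangular load, peak 43 at the free end: 11w₀L⁴/(120EI) = 25861/EI
  point load 69.4 at a = 3.38: Pa²(3L − a)/(6EI) = 3121/EI
  δ_0 = 28982/EI
Flexibility coefficient — unit upward force at B: δ_{BB} = L³/(3EI) = 243/EI.
With EI = 72000 kN·m²: δ_0 = 0.40253 m and δ_{BB} = 0.003375 m/kN.
Compatibility — the beam at B must follow the support down by 0.01 m: δ_0 − R_B·δ_{BB} = 0.01, so R_B = (0.40253 − 0.01)/0.003375 = 116.3 kN.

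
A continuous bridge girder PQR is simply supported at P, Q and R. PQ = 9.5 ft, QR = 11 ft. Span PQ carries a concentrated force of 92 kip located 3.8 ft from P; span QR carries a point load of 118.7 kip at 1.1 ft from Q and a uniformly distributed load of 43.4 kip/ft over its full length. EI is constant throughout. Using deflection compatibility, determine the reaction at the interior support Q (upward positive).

R_Q = 476.5 kip

Release continuity at Q by inserting a hinge; the redundant is the internal moment M_Q. The primary structure is two simply-supported spans PQ and QR.
End slopes at the hinge Q, treating each span as simply supported:
  span PQ: point load 92 at a = 3.8: Pab(L + a)/(6LEI) = 465/EI
  span QR: point load 118.7 at a = 1.1: Pab(L + b)/(6LEI) = 409.3/EI
  span QR: UDL 43.4: wL³/(24EI) = 2407/EI
  relative rotation θ_0 = (465 + 2816)/EI = 3281/EI
A unit hogging moment at Q produces rotation L₁/(3EI) + L₂/(3EI) = 6.833/EI.
Compatibility: M_Q·(L₁+L₂)/(3EI) = θ_0, giving M_Q = 480.2 kip·ft (hogging).
Span PQ, ΣM about P with M_Q applied at Q: R_Q^{PQ}·9.5 = 349.6 + 480.2, so R_Q^{PQ} = 87.34 kip and R_P = 92 − 87.34 = 4.655 kip.
Span QR, ΣM about R: R_Q^{QR}·11 = 3801 + 480.2, so R_Q^{QR} = 389.2 kip and R_R = 596.1 − 389.2 = 206.9 kip.
R_Q = 87.34 + 389.2 = 476.5 kip.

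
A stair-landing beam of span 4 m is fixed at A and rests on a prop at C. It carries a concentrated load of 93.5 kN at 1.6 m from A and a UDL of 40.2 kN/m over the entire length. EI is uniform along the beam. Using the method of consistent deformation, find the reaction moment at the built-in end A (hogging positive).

Release the roller at C. Primary structure: cantilever fixed at A.
Primary-structure tip deflection at C by superposition:
  point load 93.5 at a = 1.6: Pa²(3L − a)/(6EI) = 414.9/EI
  UDL 40.2: wL⁴/(8EI) = 1286/EI
  δ_0 = 1701/EI
Flexibility coefficient — unit upward force at C: δ_{CC} = L³/(3EI) = 21.33/EI.
Compatibility at C: δ_0 − R_C·δ_{CC} = 0, so R_C = 1701/21.33 = 79.75 kN.
Moment equilibrium about A: M_A = Σ(load moments about A) − R_C·L = 471.2 − 79.75×4 = 152.2 kN·m.

M_A = 152.2 kN·m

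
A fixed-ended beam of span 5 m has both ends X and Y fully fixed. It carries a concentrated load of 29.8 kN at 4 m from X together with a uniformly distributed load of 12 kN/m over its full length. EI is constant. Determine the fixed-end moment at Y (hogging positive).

Take the two fixed-end moments M_X, M_Y as redundants; the released structure is the simple span XY.
End rotations of the released simple span under the applied load (×1/EI):
  at X: point load 29.8 at a = 4: Pab(L + b)/(6LEI) = 23.84/EI
  at Y: point load 29.8 at a = 4: Pab(L + a)/(6LEI) = 35.76/EI
  at X: UDL 12: wL³/(24EI) = 62.5/EI
  at Y: UDL 12: wL³/(24EI) = 62.5/EI
  θ_X0 = 86.34/EI,  θ_Y0 = 98.26/EI
Flexibility coefficients: a unit moment at one end gives L/(3EI) there and L/(6EI) at the far end, so f₁₁ = f₂₂ = 1.667/EI and f₁₂ = f₂₁ = 0.8333/EI.
Compatibility — zero rotation at each built-in end:
  1.667 M_X + 0.8333 M_Y = 86.34
  0.8333 M_X + 1.667 M_Y = 98.26
Solving the pair gives M_X = 29.77 kN·m and M_Y = 44.07 kN·m (hogging).

M_Y = 44.07 kN·m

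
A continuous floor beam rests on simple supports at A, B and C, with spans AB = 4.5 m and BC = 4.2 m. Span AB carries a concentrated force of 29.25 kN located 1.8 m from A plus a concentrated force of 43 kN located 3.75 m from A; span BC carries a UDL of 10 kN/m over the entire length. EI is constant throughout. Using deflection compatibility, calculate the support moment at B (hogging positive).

Release continuity at B by inserting a hinge; the redundant is the internal moment M_B. The primary structure is two simply-supported spans AB and BC.
Discontinuity in slope at B on the released structure — sum the simple-span end rotations:
  span AB: point load 29.25 at a = 1.8: Pab(L + a)/(6LEI) = 33.17/EI
  span AB: point load 43 at a = 3.75: Pab(L + a)/(6LEI) = 36.95/EI
  span BC: UDL 10: wL³/(24EI) = 30.87/EI
  relative rotation θ_0 = (70.12 + 30.87)/EI = 101/EI
A unit hogging moment at B produces rotation L₁/(3EI) + L₂/(3EI) = 2.9/EI.
Compatibility: M_B·(L₁+L₂)/(3EI) = θ_0, giving M_B = 34.83 kN·m (hogging).

M_B = 34.83 kN·m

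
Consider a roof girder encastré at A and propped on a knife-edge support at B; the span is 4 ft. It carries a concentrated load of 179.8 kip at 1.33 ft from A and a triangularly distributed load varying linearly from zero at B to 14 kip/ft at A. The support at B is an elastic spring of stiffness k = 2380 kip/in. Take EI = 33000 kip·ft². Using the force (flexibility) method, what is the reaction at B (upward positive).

Remove the prop at B; the released (primary) structure is a cantilever built in at A.
Downward deflection at the released point B due to the loads:
  point load 179.8 at a = 1.33: Pa²(3L − a)/(6EI) = 565.6/EI
  triangular load, peak 14 at the fixed end: w₀L⁴/(30EI) = 119.5/EI
  δ_0 = 685.1/EI
Tip deflection under a unit load at B: L³/(3EI) = 21.33/EI.
With EI = 33000 kip·ft²: δ_0 = 0.020759 ft and δ_{BB} = 0.000646 ft/kip.
Compatibility — the spring shortens by R_B/k under the reaction it provides: δ_0 − R_B·δ_{BB} = R_B/k. With 1/k = 1/(2380×12) ft/kip = 0.000035 ft/kip, R_B = δ_0 / (δ_{BB} + 1/k) = 0.020759 / (0.000646 + 0.000035) = 30.46 kip.

R_B = 30.46 kip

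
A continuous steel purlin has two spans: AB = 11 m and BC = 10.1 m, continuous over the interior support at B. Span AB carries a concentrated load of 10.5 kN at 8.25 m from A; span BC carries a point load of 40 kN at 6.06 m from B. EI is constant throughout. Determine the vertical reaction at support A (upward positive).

R_A = -1.227 kN

Take M_B as the redundant. Released structure: two simple spans AB and BC with a hinge at B.
Discontinuity in slope at B on the released structure — sum the simple-span end rotations:
  span AB: point load 10.5 at a = 8.25: Pab(L + a)/(6LEI) = 69.48/EI
  span BC: point load 40 at a = 6.06: Pab(L + b)/(6LEI) = 228.5/EI
  relative rotation θ_0 = (69.48 + 228.5)/EI = 298/EI
A unit hogging moment at B produces rotation L₁/(3EI) + L₂/(3EI) = 7.033/EI.
Compatibility: M_B·(L₁+L₂)/(3EI) = θ_0, giving M_B = 42.37 kN·m (hogging).
Span AB, ΣM about A with M_B applied at B: R_B^{AB}·11 = 86.62 + 42.37, so R_B^{AB} = 11.73 kN and R_A = 10.5 − 11.73 = -1.227 kN.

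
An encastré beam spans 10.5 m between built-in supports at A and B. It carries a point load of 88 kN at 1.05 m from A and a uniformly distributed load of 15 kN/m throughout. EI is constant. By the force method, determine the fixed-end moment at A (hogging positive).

M_A = 212.7 kN·m

Take the two fixed-end moments M_A, M_B as redundants; the released structure is the simple span AB.
End rotations of the released simple span under the applied load (×1/EI):
  at A: point load 88 at a = 1.05: Pab(L + b)/(6LEI) = 276.5/EI
  at B: point load 88 at a = 1.05: Pab(L + a)/(6LEI) = 160.1/EI
  at A: UDL 15: wL³/(24EI) = 723.5/EI
  at B: UDL 15: wL³/(24EI) = 723.5/EI
  θ_A0 = 1000/EI,  θ_B0 = 883.6/EI
Flexibility coefficients: a unit moment at one end gives L/(3EI) there and L/(6EI) at the far end, so f₁₁ = f₂₂ = 3.5/EI and f₁₂ = f₂₁ = 1.75/EI.
Compatibility — zero rotation at each built-in end:
  3.5 M_A + 1.75 M_B = 1000
  1.75 M_A + 3.5 M_B = 883.6
Solving the pair gives M_A = 212.7 kN·m and M_B = 146.1 kN·m (hogging).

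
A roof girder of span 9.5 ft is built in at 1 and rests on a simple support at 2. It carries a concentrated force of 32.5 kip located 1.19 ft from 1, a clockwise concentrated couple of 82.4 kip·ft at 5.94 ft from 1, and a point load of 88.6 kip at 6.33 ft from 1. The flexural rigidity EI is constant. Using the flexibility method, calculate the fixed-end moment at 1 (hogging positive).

M_1 = 132.7 kip·ft

Release the roller at 2. Primary structure: cantilever fixed at 1.
Primary-structure tip deflection at 2 by superposition:
  point load 32.5 at a = 1.19: Pa²(3L − a)/(6EI) = 209.5/EI
  clockwise couple 82.4 at a = 5.94: M₀a(2L − a)/(2EI) = 3196/EI
  point load 88.6 at a = 6.33: Pa²(3L − a)/(6EI) = 13118/EI
  δ_0 = 16523/EI
Flexibility coefficient — unit upward force at 2: δ_{22} = L³/(3EI) = 285.8/EI.
The prop prevents deflection at 2: R_2 = δ_0/δ_{22} = 16523/285.8 = 57.82 kip.
Moment equilibrium about 1: M_1 = Σ(load moments about 1) − R_2·L = 681.9 − 57.82×9.5 = 132.7 kip·ft.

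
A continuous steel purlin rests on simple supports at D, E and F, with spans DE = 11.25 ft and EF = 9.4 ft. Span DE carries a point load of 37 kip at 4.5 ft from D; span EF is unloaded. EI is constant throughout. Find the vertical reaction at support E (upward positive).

R_E = 22.24 kip

Release continuity at E by inserting a hinge; the redundant is the internal moment M_E. The primary structure is two simply-supported spans DE and EF.
Rotations at E on the released spans (each span's end-slope, ×1/EI):
  span DE: point load 37 at a = 4.5: Pab(L + a)/(6LEI) = 262.2/EI
  relative rotation θ_0 = (262.2 + 0)/EI = 262.2/EI
A unit hogging moment at E produces rotation L₁/(3EI) + L₂/(3EI) = 6.883/EI.
Slope continuity at E: θ_0 = M_E·6.883/EI, so M_E = 262.2/6.883 = 38.1 kip·ft (hogging).
Span DE, ΣM about D with M_E applied at E: R_E^{DE}·11.25 = 166.5 + 38.1, so R_E^{DE} = 18.19 kip and R_D = 37 − 18.19 = 18.81 kip.
Span EF, ΣM about F: R_E^{EF}·9.4 = 0 + 38.1, so R_E^{EF} = 4.053 kip and R_F = 0 − 4.053 = -4.053 kip.
R_E = 18.19 + 4.053 = 22.24 kip.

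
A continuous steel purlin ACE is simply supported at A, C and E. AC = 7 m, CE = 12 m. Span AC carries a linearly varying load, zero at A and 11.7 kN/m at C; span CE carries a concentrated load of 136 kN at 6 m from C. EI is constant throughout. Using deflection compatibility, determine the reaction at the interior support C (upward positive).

R_C = 142.2 kN

Release continuity at C by inserting a hinge; the redundant is the internal moment M_C. The primary structure is two simply-supported spans AC and CE.
Discontinuity in slope at C on the released structure — sum the simple-span end rotations:
  span AC: triangular load, peak 11.7: w₀L³/(45EI) = 89.18/EI
  span CE: point load 136 at a = 6: Pab(L + b)/(6LEI) = 1224/EI
  relative rotation θ_0 = (89.18 + 1224)/EI = 1313/EI
A unit hogging moment at C produces rotation L₁/(3EI) + L₂/(3EI) = 6.333/EI.
Slope continuity at C: θ_0 = M_C·6.333/EI, so M_C = 1313/6.333 = 207.3 kN·m (hogging).
Span AC, ΣM about A with M_C applied at C: R_C^{AC}·7 = 191.1 + 207.3, so R_C^{AC} = 56.92 kN and R_A = 40.95 − 56.92 = -15.97 kN.
Span CE, ΣM about E: R_C^{CE}·12 = 816 + 207.3, so R_C^{CE} = 85.28 kN and R_E = 136 − 85.28 = 50.72 kN.
R_C = 56.92 + 85.28 = 142.2 kN.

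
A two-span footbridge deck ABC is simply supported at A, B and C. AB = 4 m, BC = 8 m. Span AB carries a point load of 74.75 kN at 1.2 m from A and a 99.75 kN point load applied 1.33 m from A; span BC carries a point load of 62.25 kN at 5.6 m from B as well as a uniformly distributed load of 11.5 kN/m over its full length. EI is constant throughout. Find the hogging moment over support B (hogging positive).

Insert a hinge at B; M_B is the redundant, and each span becomes simply supported.
Discontinuity in slope at B on the released structure — sum the simple-span end rotations:
  span AB: point load 74.75 at a = 1.2: Pab(L + a)/(6LEI) = 54.42/EI
  span AB: point load 99.75 at a = 1.33: Pab(L + a)/(6LEI) = 78.67/EI
  span BC: point load 62.25 at a = 5.6: Pab(L + b)/(6LEI) = 181.3/EI
  span BC: UDL 11.5: wL³/(24EI) = 245.3/EI
  relative rotation θ_0 = (133.1 + 426.6)/EI = 559.7/EI
A unit hogging moment at B produces rotation L₁/(3EI) + L₂/(3EI) = 4/EI.
Compatibility: M_B·(L₁+L₂)/(3EI) = θ_0, giving M_B = 139.9 kN·m (hogging).

M_B = 139.9 kN·m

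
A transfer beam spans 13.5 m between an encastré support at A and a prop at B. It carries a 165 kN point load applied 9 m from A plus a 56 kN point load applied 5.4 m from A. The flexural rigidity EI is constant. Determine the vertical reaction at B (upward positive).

R_B = 97.2 kN

Remove the prop at B; the released (primary) structure is a cantilever built in at A.
Deflection at B on the released cantilever, summing each load's contribution:
  point load 165 at a = 9: Pa²(3L − a)/(6EI) = 70166/EI
  point load 56 at a = 5.4: Pa²(3L − a)/(6EI) = 9553/EI
  δ_0 = 79719/EI
Flexibility coefficient — unit upward force at B: δ_{BB} = L³/(3EI) = 820.1/EI.
The prop prevents deflection at B: R_B = δ_0/δ_{BB} = 79719/820.1 = 97.2 kN.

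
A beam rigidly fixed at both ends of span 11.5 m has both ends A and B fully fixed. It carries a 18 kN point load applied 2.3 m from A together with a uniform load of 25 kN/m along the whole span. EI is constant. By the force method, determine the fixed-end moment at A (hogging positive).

M_A = 302 kN·m

Take the two fixed-end moments M_A, M_B as redundants; the released structure is the simple span AB.
End rotations of the released simple span under the applied load (×1/EI):
  at A: point load 18 at a = 2.3: Pab(L + b)/(6LEI) = 114.3/EI
  at B: point load 18 at a = 2.3: Pab(L + a)/(6LEI) = 76.18/EI
  at A: UDL 25: wL³/(24EI) = 1584/EI
  at B: UDL 25: wL³/(24EI) = 1584/EI
  θ_A0 = 1699/EI,  θ_B0 = 1660/EI
Flexibility coefficients: a unit moment at one end gives L/(3EI) there and L/(6EI) at the far end, so f₁₁ = f₂₂ = 3.833/EI and f₁₂ = f₂₁ = 1.917/EI.
Compatibility — zero rotation at each built-in end:
  3.833 M_A + 1.917 M_B = 1699
  1.917 M_A + 3.833 M_B = 1660
Solving the pair gives M_A = 302 kN·m and M_B = 282.1 kN·m (hogging).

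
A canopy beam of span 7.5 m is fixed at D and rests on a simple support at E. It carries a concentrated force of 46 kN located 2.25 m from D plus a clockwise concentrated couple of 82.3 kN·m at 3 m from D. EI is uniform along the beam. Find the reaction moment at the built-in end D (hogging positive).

M_D = 64.87 kN·m

Release the roller at E. Primary structure: cantilever fixed at D.
Downward deflection at the released point E due to the loads:
  point load 46 at a = 2.25: Pa²(3L − a)/(6EI) = 786/EI
  clockwise couple 82.3 at a = 3: M₀a(2L − a)/(2EI) = 1481/EI
  δ_0 = 2267/EI
Flexibility coefficient — unit upward force at E: δ_{EE} = L³/(3EI) = 140.6/EI.
The prop prevents deflection at E: R_E = δ_0/δ_{EE} = 2267/140.6 = 16.12 kN.
Moment equilibrium about D: M_D = Σ(load moments about D) − R_E·L = 185.8 − 16.12×7.5 = 64.87 kN·m.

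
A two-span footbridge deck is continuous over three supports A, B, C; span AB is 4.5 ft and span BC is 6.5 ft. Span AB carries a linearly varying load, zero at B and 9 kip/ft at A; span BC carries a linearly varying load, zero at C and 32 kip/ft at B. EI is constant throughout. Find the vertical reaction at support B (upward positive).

Take M_B as the redundant. Released structure: two simple spans AB and BC with a hinge at B.
End slopes at the hinge B, treating each span as simply supported:
  span AB: triangular load, peak 9: 7w₀L³/(360EI) = 15.95/EI
  span BC: triangular load, peak 32: w₀L³/(45EI) = 195.3/EI
  relative rotation θ_0 = (15.95 + 195.3)/EI = 211.2/EI
A unit hogging moment at B produces rotation L₁/(3EI) + L₂/(3EI) = 3.667/EI.
Slope continuity at B: θ_0 = M_B·3.667/EI, so M_B = 211.2/3.667 = 57.61 kip·ft (hogging).
Span AB, ΣM about A with M_B applied at B: R_B^{AB}·4.5 = 30.38 + 57.61, so R_B^{AB} = 19.55 kip and R_A = 20.25 − 19.55 = 0.6978 kip.
Span BC, ΣM about C: R_B^{BC}·6.5 = 450.7 + 57.61, so R_B^{BC} = 78.2 kip and R_C = 104 − 78.2 = 25.8 kip.
R_B = 19.55 + 78.2 = 97.75 kip.

R_B = 97.75 kip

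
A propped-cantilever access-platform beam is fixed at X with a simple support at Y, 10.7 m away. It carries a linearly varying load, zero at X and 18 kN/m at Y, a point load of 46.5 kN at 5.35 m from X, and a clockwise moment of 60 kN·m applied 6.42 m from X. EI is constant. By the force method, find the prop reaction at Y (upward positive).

R_Y = 74.56 kN

Take the reaction at Y as the redundant and release it; the primary structure is a cantilever fixed at X.
Deflection at Y on the released cantilever, summing each load's contribution:
  triangular load, peak 18 at the free end: 11w₀L⁴/(120EI) = 21628/EI
  point load 46.5 at a = 5.35: Pa²(3L − a)/(6EI) = 5934/EI
  clockwise couple 60 at a = 6.42: M₀a(2L − a)/(2EI) = 2885/EI
  δ_0 = 30447/EI
Tip deflection under a unit load at Y: L³/(3EI) = 408.3/EI.
Compatibility at Y: δ_0 − R_Y·δ_{YY} = 0, so R_Y = 30447/408.3 = 74.56 kN.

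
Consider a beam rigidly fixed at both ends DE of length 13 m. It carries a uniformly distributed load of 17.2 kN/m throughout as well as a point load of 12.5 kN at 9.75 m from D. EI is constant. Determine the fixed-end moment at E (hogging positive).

M_E = 265.1 kN·m

Take the two fixed-end moments M_D, M_E as redundants; the released structure is the simple span DE.
On the primary (simply-supported) span, the end slopes from the loading are:
  at D: UDL 17.2: wL³/(24EI) = 1575/EI
  at E: UDL 17.2: wL³/(24EI) = 1575/EI
  at D: point load 12.5 at a = 9.75: Pab(L + b)/(6LEI) = 82.52/EI
  at E: point load 12.5 at a = 9.75: Pab(L + a)/(6LEI) = 115.5/EI
  θ_D0 = 1657/EI,  θ_E0 = 1690/EI
Flexibility coefficients: a unit moment at one end gives L/(3EI) there and L/(6EI) at the far end, so f₁₁ = f₂₂ = 4.333/EI and f₁₂ = f₂₁ = 2.167/EI.
Compatibility — zero rotation at each built-in end:
  4.333 M_D + 2.167 M_E = 1657
  2.167 M_D + 4.333 M_E = 1690
Solving the pair gives M_D = 249.9 kN·m and M_E = 265.1 kN·m (hogging).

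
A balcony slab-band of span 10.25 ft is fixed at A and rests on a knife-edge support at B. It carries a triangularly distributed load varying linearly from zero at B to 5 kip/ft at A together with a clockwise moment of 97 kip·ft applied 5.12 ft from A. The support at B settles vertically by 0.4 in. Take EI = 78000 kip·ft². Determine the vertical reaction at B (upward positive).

R_B = 8.521 kip

Remove the prop at B; the released (primary) structure is a cantilever built in at A.
Downward deflection at the released point B due to the loads:
  triangular load, peak 5 at the fixed end: w₀L⁴/(30EI) = 1840/EI
  clockwise couple 97 at a = 5.12: M₀a(2L − a)/(2EI) = 3819/EI
  δ_0 = 5659/EI
Tip deflection under a unit load at B: L³/(3EI) = 359/EI.
With EI = 78000 kip·ft²: δ_0 = 0.072549 ft and δ_{BB} = 0.004602 ft/kip.
Compatibility — the beam at B must follow the support down by 0.03333 ft: δ_0 − R_B·δ_{BB} = 0.03333, so R_B = (0.072549 − 0.03333)/0.004602 = 8.521 kip.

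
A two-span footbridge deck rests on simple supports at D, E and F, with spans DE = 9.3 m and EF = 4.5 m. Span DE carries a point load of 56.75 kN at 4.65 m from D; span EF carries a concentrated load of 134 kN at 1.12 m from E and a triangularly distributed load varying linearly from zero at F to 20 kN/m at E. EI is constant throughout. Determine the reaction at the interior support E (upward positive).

Take M_E as the redundant. Released structure: two simple spans DE and EF with a hinge at E.
Discontinuity in slope at E on the released structure — sum the simple-span end rotations:
  span DE: point load 56.75 at a = 4.65: Pab(L + a)/(6LEI) = 306.8/EI
  span EF: point load 134 at a = 1.12: Pab(L + b)/(6LEI) = 148/EI
  span EF: triangular load, peak 20: w₀L³/(45EI) = 40.5/EI
  relative rotation θ_0 = (306.8 + 188.5)/EI = 495.3/EI
A unit hogging moment at E produces rotation L₁/(3EI) + L₂/(3EI) = 4.6/EI.
Slope continuity at E: θ_0 = M_E·4.6/EI, so M_E = 495.3/4.6 = 107.7 kN·m (hogging).
Span DE, ΣM about D with M_E applied at E: R_E^{DE}·9.3 = 263.9 + 107.7, so R_E^{DE} = 39.95 kN and R_D = 56.75 − 39.95 = 16.8 kN.
Span EF, ΣM about F: R_E^{EF}·4.5 = 587.9 + 107.7, so R_E^{EF} = 154.6 kN and R_F = 179 − 154.6 = 24.42 kN.
R_E = 39.95 + 154.6 = 194.5 kN.

R_E = 194.5 kN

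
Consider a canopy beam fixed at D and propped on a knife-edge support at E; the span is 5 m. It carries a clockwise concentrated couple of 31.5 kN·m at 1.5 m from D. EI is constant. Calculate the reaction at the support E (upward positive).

Remove the prop at E; the released (primary) structure is a cantilever built in at D.
Free-end deflection of the primary structure under the applied loading (downward +):
  clockwise couple 31.5 at a = 1.5: M₀a(2L − a)/(2EI) = 200.8/EI
Flexibility coefficient — unit upward force at E: δ_{EE} = L³/(3EI) = 41.67/EI.
The prop prevents deflection at E: R_E = δ_0/δ_{EE} = 200.8/41.67 = 4.819 kN.

R_E = 4.819 kN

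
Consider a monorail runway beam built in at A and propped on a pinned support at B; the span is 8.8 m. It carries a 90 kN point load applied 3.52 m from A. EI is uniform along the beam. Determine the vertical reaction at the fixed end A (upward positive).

R_A = 71.28 kN

Remove the prop at B; the released (primary) structure is a cantilever built in at A.
Primary-structure tip deflection at B by superposition:
  point load 90 at a = 3.52: Pa²(3L − a)/(6EI) = 4252/EI
Tip deflection under a unit load at B: L³/(3EI) = 227.2/EI.
Compatibility at B: δ_0 − R_B·δ_{BB} = 0, so R_B = 4252/227.2 = 18.72 kN.
Vertical equilibrium: R_A = ΣP − R_B = 90 − 18.72 = 71.28 kN.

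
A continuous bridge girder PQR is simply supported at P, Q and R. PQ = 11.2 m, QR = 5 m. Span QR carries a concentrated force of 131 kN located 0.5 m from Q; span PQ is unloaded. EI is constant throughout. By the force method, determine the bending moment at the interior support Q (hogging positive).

M_Q = 17.28 kN·m

Insert a hinge at Q; M_Q is the redundant, and each span becomes simply supported.
Rotations at Q on the released spans (each span's end-slope, ×1/EI):
  span QR: point load 131 at a = 0.5: Pab(L + b)/(6LEI) = 93.34/EI
  relative rotation θ_0 = (0 + 93.34)/EI = 93.34/EI
A unit hogging moment at Q produces rotation L₁/(3EI) + L₂/(3EI) = 5.4/EI.
Compatibility: M_Q·(L₁+L₂)/(3EI) = θ_0, giving M_Q = 17.28 kN·m (hogging).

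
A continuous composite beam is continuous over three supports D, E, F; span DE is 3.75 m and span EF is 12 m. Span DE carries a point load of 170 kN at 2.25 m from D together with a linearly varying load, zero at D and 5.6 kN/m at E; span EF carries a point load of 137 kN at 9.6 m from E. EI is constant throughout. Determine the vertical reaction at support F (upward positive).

Insert a hinge at E; M_E is the redundant, and each span becomes simply supported.
End slopes at the hinge E, treating each span as simply supported:
  span DE: point load 170 at a = 2.25: Pab(L + a)/(6LEI) = 153/EI
  span DE: triangular load, peak 5.6: w₀L³/(45EI) = 6.562/EI
  span EF: point load 137 at a = 9.6: Pab(L + b)/(6LEI) = 631.3/EI
  relative rotation θ_0 = (159.6 + 631.3)/EI = 790.9/EI
A unit hogging moment at E produces rotation L₁/(3EI) + L₂/(3EI) = 5.25/EI.
Compatibility: M_E·(L₁+L₂)/(3EI) = θ_0, giving M_E = 150.6 kN·m (hogging).
Span EF, ΣM about F: R_E^{EF}·12 = 328.8 + 150.6, so R_E^{EF} = 39.95 kN and R_F = 137 − 39.95 = 97.05 kN.

R_F = 97.05 kN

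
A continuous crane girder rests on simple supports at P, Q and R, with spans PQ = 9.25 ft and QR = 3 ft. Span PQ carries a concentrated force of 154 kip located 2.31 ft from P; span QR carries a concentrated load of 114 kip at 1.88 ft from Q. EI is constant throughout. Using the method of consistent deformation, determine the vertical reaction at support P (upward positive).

R_P = 100.5 kip

Take M_Q as the redundant. Released structure: two simple spans PQ and QR with a hinge at Q.
Discontinuity in slope at Q on the released structure — sum the simple-span end rotations:
  span PQ: point load 154 at a = 2.31: Pab(L + a)/(6LEI) = 514.2/EI
  span QR: point load 114 at a = 1.88: Pab(L + b)/(6LEI) = 54.94/EI
  relative rotation θ_0 = (514.2 + 54.94)/EI = 569.2/EI
A unit hogging moment at Q produces rotation L₁/(3EI) + L₂/(3EI) = 4.083/EI.
Slope continuity at Q: θ_0 = M_Q·4.083/EI, so M_Q = 569.2/4.083 = 139.4 kip·ft (hogging).
Span PQ, ΣM about P with M_Q applied at Q: R_Q^{PQ}·9.25 = 355.7 + 139.4, so R_Q^{PQ} = 53.53 kip and R_P = 154 − 53.53 = 100.5 kip.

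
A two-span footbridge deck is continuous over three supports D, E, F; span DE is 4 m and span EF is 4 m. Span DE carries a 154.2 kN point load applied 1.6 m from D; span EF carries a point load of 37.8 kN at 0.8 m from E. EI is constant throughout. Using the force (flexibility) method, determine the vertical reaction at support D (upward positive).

R_D = 76.85 kN

Release continuity at E by inserting a hinge; the redundant is the internal moment M_E. The primary structure is two simply-supported spans DE and EF.
End slopes at the hinge E, treating each span as simply supported:
  span DE: point load 154.2 at a = 1.6: Pab(L + a)/(6LEI) = 138.2/EI
  span EF: point load 37.8 at a = 0.8: Pab(L + b)/(6LEI) = 29.03/EI
  relative rotation θ_0 = (138.2 + 29.03)/EI = 167.2/EI
A unit hogging moment at E produces rotation L₁/(3EI) + L₂/(3EI) = 2.667/EI.
Slope continuity at E: θ_0 = M_E·2.667/EI, so M_E = 167.2/2.667 = 62.7 kN·m (hogging).
Span DE, ΣM about D with M_E applied at E: R_E^{DE}·4 = 246.7 + 62.7, so R_E^{DE} = 77.35 kN and R_D = 154.2 − 77.35 = 76.85 kN.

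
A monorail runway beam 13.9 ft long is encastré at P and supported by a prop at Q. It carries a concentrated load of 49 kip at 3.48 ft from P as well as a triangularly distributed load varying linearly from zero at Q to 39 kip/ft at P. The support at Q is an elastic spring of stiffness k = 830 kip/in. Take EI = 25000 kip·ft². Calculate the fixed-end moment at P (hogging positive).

Take the reaction at Q as the redundant and release it; the primary structure is a cantilever fixed at P.
Downward deflection at the released point Q due to the loads:
  point load 49 at a = 3.48: Pa²(3L − a)/(6EI) = 3780/EI
  triangular load, peak 39 at the fixed end: w₀L⁴/(30EI) = 48529/EI
  δ_0 = 52309/EI
Tip deflection under a unit load at Q: L³/(3EI) = 895.2/EI.
With EI = 25000 kip·ft²: δ_0 = 2.0924 ft and δ_{QQ} = 0.035808 ft/kip.
Compatibility — the spring shortens by R_Q/k under the reaction it provides: δ_0 − R_Q·δ_{QQ} = R_Q/k. With 1/k = 1/(830×12) ft/kip = 0.0001 ft/kip, R_Q = δ_0 / (δ_{QQ} + 1/k) = 2.0924 / (0.035808 + 0.0001) = 58.27 kip.
Moment equilibrium about P: M_P = Σ(load moments about P) − R_Q·L = 1426 − 58.27×13.9 = 616.4 kip·ft.

M_P = 616.4 kip·ft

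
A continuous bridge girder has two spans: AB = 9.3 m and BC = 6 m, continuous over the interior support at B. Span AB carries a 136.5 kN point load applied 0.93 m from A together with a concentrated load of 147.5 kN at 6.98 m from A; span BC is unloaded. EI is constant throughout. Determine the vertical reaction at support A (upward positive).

Insert a hinge at B; M_B is the redundant, and each span becomes simply supported.
Discontinuity in slope at B on the released structure — sum the simple-span end rotations:
  span AB: point load 136.5 at a = 0.93: Pab(L + a)/(6LEI) = 194.8/EI
  span AB: point load 147.5 at a = 6.98: Pab(L + a)/(6LEI) = 696.9/EI
  relative rotation θ_0 = (891.7 + 0)/EI = 891.7/EI
A unit hogging moment at B produces rotation L₁/(3EI) + L₂/(3EI) = 5.1/EI.
Slope continuity at B: θ_0 = M_B·5.1/EI, so M_B = 891.7/5.1 = 174.8 kN·m (hogging).
Span AB, ΣM about A with M_B applied at B: R_B^{AB}·9.3 = 1156 + 174.8, so R_B^{AB} = 143.2 kN and R_A = 284 − 143.2 = 140.8 kN.

R_A = 140.8 kN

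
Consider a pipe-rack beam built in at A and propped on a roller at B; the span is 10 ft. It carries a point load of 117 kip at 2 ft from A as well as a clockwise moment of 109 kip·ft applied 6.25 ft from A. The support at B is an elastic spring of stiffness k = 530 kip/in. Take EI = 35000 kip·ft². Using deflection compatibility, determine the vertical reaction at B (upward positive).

Take the reaction at B as the redundant and release it; the primary structure is a cantilever fixed at A.
Downward deflection at the released point B due to the loads:
  point load 117 at a = 2: Pa²(3L − a)/(6EI) = 2184/EI
  clockwise couple 109 at a = 6.25: M₀a(2L − a)/(2EI) = 4684/EI
  δ_0 = 6868/EI
Flexibility coefficient — unit upward force at B: δ_{BB} = L³/(3EI) = 333.3/EI.
With EI = 35000 kip·ft²: δ_0 = 0.19622 ft and δ_{BB} = 0.009524 ft/kip.
Compatibility — the spring shortens by R_B/k under the reaction it provides: δ_0 − R_B·δ_{BB} = R_B/k. With 1/k = 1/(530×12) ft/kip = 0.000157 ft/kip, R_B = δ_0 / (δ_{BB} + 1/k) = 0.19622 / (0.009524 + 0.000157) = 20.27 kip.

R_B = 20.27 kip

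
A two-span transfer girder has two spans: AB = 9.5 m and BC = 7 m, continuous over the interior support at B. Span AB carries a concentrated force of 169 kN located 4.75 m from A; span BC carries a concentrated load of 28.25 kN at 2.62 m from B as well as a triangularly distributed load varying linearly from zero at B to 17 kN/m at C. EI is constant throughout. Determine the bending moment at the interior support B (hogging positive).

M_B = 209.9 kN·m

Release continuity at B by inserting a hinge; the redundant is the internal moment M_B. The primary structure is two simply-supported spans AB and BC.
Discontinuity in slope at B on the released structure — sum the simple-span end rotations:
  span AB: point load 169 at a = 4.75: Pab(L + a)/(6LEI) = 953.3/EI
  span BC: point load 28.25 at a = 2.62: Pab(L + b)/(6LEI) = 87.84/EI
  span BC: triangular load, peak 17: 7w₀L³/(360EI) = 113.4/EI
  relative rotation θ_0 = (953.3 + 201.2)/EI = 1154/EI
A unit hogging moment at B produces rotation L₁/(3EI) + L₂/(3EI) = 5.5/EI.
Slope continuity at B: θ_0 = M_B·5.5/EI, so M_B = 1154/5.5 = 209.9 kN·m (hogging).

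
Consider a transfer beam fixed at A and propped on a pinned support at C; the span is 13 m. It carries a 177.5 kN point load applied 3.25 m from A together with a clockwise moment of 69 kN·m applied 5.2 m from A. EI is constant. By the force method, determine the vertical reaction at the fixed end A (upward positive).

Take the reaction at C as the redundant and release it; the primary structure is a cantilever fixed at A.
Deflection at C on the released cantilever, summing each load's contribution:
  point load 177.5 at a = 3.25: Pa²(3L − a)/(6EI) = 11171/EI
  clockwise couple 69 at a = 5.2: M₀a(2L − a)/(2EI) = 3732/EI
  δ_0 = 14902/EI
Flexibility coefficient — unit upward force at C: δ_{CC} = L³/(3EI) = 732.3/EI.
The prop prevents deflection at C: R_C = δ_0/δ_{CC} = 14902/732.3 = 20.35 kN.
Vertical equilibrium: R_A = ΣP − R_C = 177.5 − 20.35 = 157.2 kN.

R_A = 157.2 kN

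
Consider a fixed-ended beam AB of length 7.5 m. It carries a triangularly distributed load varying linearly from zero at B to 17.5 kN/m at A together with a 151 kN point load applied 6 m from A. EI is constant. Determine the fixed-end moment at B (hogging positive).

M_B = 177.8 kN·m

Take the two fixed-end moments M_A, M_B as redundants; the released structure is the simple span AB.
End rotations of the released simple span under the applied load (×1/EI):
  at A: triangular load, peak 17.5: w₀L³/(45EI) = 164.1/EI
  at B: triangular load, peak 17.5: 7w₀L³/(360EI) = 143.6/EI
  at A: point load 151 at a = 6: Pab(L + b)/(6LEI) = 271.8/EI
  at B: point load 151 at a = 6: Pab(L + a)/(6LEI) = 407.7/EI
  θ_A0 = 435.9/EI,  θ_B0 = 551.3/EI
Flexibility coefficients: a unit moment at one end gives L/(3EI) there and L/(6EI) at the far end, so f₁₁ = f₂₂ = 2.5/EI and f₁₂ = f₂₁ = 1.25/EI.
Compatibility — zero rotation at each built-in end:
  2.5 M_A + 1.25 M_B = 435.9
  1.25 M_A + 2.5 M_B = 551.3
Solving the pair gives M_A = 85.46 kN·m and M_B = 177.8 kN·m (hogging).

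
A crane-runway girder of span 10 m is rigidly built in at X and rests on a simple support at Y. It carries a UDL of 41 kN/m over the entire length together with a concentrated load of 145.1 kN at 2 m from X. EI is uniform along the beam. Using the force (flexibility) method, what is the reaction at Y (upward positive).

Choose R_Y as the redundant. The primary structure is the cantilever fixed at X.
Downward deflection at the released point Y due to the loads:
  UDL 41: wL⁴/(8EI) = 51250/EI
  point load 145.1 at a = 2: Pa²(3L − a)/(6EI) = 2709/EI
  δ_0 = 53959/EI
Tip deflection under a unit load at Y: L³/(3EI) = 333.3/EI.
Compatibility at Y: δ_0 − R_Y·δ_{YY} = 0, so R_Y = 53959/333.3 = 161.9 kN.

R_Y = 161.9 kN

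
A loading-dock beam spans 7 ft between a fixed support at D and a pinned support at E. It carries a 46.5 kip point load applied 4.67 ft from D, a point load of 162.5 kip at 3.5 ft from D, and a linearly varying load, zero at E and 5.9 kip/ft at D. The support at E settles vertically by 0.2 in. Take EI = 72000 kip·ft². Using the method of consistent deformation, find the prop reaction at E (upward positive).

R_E = 68.56 kip

Take the reaction at E as the redundant and release it; the primary structure is a cantilever fixed at D.
Downward deflection at the released point E due to the loads:
  point load 46.5 at a = 4.67: Pa²(3L − a)/(6EI) = 2760/EI
  point load 162.5 at a = 3.5: Pa²(3L − a)/(6EI) = 5806/EI
  triangular load, peak 5.9 at the fixed end: w₀L⁴/(30EI) = 472.2/EI
  δ_0 = 9038/EI
Tip deflection under a unit load at E: L³/(3EI) = 114.3/EI.
With EI = 72000 kip·ft²: δ_0 = 0.12553 ft and δ_{EE} = 0.001588 ft/kip.
Compatibility — the beam at E must follow the support down by 0.01667 ft: δ_0 − R_E·δ_{EE} = 0.01667, so R_E = (0.12553 − 0.01667)/0.001588 = 68.56 kip.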